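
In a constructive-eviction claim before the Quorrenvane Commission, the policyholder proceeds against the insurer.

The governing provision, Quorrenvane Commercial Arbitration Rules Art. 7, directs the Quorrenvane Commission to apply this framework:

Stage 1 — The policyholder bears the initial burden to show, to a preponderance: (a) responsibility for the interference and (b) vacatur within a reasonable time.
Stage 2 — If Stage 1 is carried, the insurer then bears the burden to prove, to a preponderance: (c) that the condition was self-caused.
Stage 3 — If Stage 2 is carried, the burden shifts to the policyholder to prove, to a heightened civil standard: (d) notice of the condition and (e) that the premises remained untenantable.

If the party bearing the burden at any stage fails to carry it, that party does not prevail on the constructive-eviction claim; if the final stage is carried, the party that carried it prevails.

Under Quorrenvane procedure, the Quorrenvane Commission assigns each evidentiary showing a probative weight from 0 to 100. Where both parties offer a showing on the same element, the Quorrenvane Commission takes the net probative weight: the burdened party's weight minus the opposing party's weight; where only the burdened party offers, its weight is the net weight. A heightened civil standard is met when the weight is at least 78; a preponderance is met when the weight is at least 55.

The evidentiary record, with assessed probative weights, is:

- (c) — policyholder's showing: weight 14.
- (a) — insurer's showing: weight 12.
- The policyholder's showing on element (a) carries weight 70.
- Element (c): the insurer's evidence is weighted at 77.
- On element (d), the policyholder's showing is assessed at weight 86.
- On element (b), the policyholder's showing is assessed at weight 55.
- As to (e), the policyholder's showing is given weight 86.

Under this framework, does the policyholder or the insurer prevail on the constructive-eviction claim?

policyholder

At Stage 1 the policyholder must meet a preponderance (weight is at least 55): on (a) the weight is 70 less the opposing 12 gives net 58, ≥ 55, so (a) meets the standard; on (b) the weight is 55, ≥ 55, so (b) meets the standard.
  Stage 1 is satisfied; the onus moves to the insurer.
At Stage 2 the insurer must meet a preponderance (weight is at least 55): on (c) the weight is 77 less the opposing 14 gives net 63, which does reach 55, so (c) meets the standard.
  Stage 2 carried; the burden shifts to the policyholder.
At Stage 3 the policyholder must meet a heightened civil standard (weight is at least 78): on (d) the weight is 86, which does reach 78, so (d) meets the standard; on (e) the weight is 86, which does reach 78, so (e) meets the standard.
  All elements met at the final stage.
All stages carried — the policyholder prevails.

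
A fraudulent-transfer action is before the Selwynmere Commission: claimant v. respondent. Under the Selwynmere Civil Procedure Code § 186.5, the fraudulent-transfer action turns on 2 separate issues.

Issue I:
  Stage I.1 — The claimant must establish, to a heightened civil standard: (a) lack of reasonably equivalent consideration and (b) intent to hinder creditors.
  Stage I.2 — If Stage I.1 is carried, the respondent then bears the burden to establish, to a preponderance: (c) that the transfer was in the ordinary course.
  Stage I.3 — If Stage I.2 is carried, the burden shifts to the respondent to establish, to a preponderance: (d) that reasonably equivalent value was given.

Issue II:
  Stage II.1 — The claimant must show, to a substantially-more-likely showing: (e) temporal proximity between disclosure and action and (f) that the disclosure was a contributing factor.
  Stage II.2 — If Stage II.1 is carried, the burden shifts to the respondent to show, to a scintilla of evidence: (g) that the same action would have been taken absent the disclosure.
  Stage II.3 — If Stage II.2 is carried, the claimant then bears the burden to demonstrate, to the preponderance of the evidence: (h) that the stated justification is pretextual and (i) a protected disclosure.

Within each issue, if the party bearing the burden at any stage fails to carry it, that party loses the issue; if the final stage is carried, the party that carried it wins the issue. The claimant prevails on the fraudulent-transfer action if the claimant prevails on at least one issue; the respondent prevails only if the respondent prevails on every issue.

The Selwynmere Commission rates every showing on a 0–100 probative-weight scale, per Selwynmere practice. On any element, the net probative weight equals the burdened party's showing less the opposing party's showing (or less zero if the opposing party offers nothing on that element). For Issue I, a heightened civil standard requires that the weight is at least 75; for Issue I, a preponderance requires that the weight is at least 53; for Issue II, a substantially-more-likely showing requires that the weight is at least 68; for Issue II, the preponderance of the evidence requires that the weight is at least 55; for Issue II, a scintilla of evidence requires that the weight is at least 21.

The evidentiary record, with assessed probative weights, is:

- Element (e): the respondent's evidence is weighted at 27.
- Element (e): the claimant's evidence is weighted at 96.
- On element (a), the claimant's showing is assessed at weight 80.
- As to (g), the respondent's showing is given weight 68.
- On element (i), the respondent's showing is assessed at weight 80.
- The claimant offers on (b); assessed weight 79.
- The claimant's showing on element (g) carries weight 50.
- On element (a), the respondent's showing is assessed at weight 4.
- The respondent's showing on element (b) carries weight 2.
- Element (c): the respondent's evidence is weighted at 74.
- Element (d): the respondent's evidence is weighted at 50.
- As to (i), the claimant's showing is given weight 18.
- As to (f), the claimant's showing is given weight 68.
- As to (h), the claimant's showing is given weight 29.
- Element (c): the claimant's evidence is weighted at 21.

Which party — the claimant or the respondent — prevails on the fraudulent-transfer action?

— Issue I —
Stage I.1 — burden on claimant; standard: a heightened civil standard (weight is at least 75).
    (a): 80 − 4 = 76 ≥ 75 [met]
    (b): 79 − 2 = 77 ≥ 75 [met]
  All elements met. The burden passes to the respondent.
Stage I.2 — burden on respondent; standard: a preponderance (weight is at least 53).
    (c): 74 − 21 = 53 ≥ 53 [met]
  Stage I.2 carried; the burden remains with the respondent.
Stage I.3 — burden on respondent; standard: a preponderance (weight is at least 53).
    (d): 50 < 53 [not met]
  Not every element is met, so the respondent fails to carry Stage I.3.
So the claimant prevails on this issue.
— Issue II —
Stage II.1 (claimant, a substantially-more-likely showing, weight is at least 68): (e) net 96−27=69 ≥ 68 — meets; (f) 68 ≥ 68 — meets.
  Stage II.1 is satisfied; the onus moves to the respondent.
Stage II.2 (respondent, a scintilla of evidence, weight is at least 21): (g) net 68−50=18 < 21 — fails.
  The respondent does not carry Stage II.2.
The analysis ends at Stage II.2; the claimant prevails on this issue.
Per-issue: Issue I → claimant; Issue II → claimant. The claimant must prevail on at least one issue; overall, the claimant prevails.

claimant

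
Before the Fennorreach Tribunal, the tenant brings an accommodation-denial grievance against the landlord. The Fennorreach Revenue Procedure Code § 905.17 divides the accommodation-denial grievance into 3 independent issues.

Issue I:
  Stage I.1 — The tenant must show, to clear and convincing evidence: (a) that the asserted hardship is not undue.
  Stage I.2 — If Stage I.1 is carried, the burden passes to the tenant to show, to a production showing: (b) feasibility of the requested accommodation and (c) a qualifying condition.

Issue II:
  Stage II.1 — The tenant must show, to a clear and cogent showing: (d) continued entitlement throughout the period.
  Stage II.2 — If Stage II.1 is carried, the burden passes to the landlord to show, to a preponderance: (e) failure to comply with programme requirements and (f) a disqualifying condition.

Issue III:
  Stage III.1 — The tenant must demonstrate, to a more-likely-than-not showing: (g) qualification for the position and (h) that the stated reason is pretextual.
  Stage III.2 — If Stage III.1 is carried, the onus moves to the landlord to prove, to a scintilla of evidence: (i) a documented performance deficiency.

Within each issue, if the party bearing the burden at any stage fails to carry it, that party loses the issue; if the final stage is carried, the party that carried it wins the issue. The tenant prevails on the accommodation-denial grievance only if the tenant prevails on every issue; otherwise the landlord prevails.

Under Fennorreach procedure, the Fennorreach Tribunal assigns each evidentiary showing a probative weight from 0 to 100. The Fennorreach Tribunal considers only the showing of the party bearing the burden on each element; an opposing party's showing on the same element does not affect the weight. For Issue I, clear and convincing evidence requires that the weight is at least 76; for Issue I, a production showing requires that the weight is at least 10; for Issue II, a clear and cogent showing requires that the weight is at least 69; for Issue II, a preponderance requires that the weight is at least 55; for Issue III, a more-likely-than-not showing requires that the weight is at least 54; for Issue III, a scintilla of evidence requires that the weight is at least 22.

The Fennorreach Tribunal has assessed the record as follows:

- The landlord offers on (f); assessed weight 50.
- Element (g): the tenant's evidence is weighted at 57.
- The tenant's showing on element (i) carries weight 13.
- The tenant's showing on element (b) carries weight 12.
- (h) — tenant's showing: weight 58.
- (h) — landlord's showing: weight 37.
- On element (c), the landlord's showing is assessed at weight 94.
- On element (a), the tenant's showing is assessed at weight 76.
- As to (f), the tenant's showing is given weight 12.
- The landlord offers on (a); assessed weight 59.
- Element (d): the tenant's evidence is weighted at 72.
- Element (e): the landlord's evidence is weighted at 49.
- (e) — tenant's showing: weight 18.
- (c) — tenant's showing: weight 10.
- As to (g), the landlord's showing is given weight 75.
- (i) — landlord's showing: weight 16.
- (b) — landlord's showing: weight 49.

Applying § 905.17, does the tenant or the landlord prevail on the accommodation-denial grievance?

tenant

— Issue I —
At Stage I.1 the tenant must meet clear and convincing evidence (weight is at least 76): on (a) the weight is 76 (the landlord's 59 is given no effect), ≥ 76, so (a) meets the standard.
  Stage I.1 carried; the burden remains with the tenant.
At Stage I.2 the tenant must meet a production showing (weight is at least 10): on (b) the weight is 12 (the landlord's 49 is given no effect), ≥ 10, so (b) meets the standard; on (c) the weight is 10 (the landlord's 94 is given no effect), which does reach 10, so (c) meets the standard.
  Stage I.2 carried; the final stage is satisfied.
Every stage carried; the tenant prevails on this issue.
— Issue II —
Stage II.1 (tenant, a clear and cogent showing, weight is at least 69): (d) 72 ≥ 69 — meets.
  All elements met. The burden passes to the landlord.
Stage II.2 (landlord, a preponderance, weight is at least 55): (e) 49 (tenant's 18 disregarded) < 55 — fails; (f) 50 (tenant's 12 disregarded) < 55 — fails.
  Stage II.2 not carried; the landlord fails its burden.
The analysis ends at Stage II.2; the tenant prevails on this issue.
— Issue III —
Stage III.1 (tenant, a more-likely-than-not showing, weight is at least 54): (g) 57 (landlord's 75 disregarded) ≥ 54 — meets; (h) 58 (landlord's 37 disregarded) ≥ 54 — meets.
  All elements met. The burden passes to the landlord.
Stage III.2 (landlord, a scintilla of evidence, weight is at least 22): (i) 16 (tenant's 13 disregarded) < 22 — fails.
  Stage III.2 not carried; the landlord fails its burden.
The tenant prevails on this issue.
Per-issue: Issue I → tenant; Issue II → tenant; Issue III → tenant. The tenant must prevail on every issue; overall, the tenant prevails.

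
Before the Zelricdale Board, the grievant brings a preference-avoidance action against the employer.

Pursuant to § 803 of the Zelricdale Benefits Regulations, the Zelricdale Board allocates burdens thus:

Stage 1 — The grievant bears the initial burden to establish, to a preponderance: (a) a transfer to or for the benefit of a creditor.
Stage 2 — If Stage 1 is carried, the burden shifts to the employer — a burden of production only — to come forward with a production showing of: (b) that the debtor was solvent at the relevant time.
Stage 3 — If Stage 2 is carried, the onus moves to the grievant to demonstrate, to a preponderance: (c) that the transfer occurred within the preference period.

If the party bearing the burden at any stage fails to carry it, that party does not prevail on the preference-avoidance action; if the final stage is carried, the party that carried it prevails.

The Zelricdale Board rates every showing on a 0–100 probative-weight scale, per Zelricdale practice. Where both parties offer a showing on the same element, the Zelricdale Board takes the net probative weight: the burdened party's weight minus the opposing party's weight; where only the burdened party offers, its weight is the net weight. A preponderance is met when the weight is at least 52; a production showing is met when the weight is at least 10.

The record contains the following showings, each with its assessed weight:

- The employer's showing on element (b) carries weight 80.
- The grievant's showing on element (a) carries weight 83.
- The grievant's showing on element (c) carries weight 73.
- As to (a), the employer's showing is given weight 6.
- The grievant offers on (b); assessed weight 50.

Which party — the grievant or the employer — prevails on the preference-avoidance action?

Stage 1 (grievant, a preponderance, weight is at least 52): (a) net 83−6=77 ≥ 52 — meets.
  Stage 1 is satisfied; the onus moves to the employer.
Stage 2 (employer, a production showing, weight is at least 10): (b) net 80−50=30 ≥ 10 — meets.
  All elements met. The burden passes to the grievant.
Stage 3 (grievant, a preponderance, weight is at least 52): (c) 73 ≥ 52 — meets.
  The grievant carries the last stage.
Every stage carried; the grievant prevails.

grievant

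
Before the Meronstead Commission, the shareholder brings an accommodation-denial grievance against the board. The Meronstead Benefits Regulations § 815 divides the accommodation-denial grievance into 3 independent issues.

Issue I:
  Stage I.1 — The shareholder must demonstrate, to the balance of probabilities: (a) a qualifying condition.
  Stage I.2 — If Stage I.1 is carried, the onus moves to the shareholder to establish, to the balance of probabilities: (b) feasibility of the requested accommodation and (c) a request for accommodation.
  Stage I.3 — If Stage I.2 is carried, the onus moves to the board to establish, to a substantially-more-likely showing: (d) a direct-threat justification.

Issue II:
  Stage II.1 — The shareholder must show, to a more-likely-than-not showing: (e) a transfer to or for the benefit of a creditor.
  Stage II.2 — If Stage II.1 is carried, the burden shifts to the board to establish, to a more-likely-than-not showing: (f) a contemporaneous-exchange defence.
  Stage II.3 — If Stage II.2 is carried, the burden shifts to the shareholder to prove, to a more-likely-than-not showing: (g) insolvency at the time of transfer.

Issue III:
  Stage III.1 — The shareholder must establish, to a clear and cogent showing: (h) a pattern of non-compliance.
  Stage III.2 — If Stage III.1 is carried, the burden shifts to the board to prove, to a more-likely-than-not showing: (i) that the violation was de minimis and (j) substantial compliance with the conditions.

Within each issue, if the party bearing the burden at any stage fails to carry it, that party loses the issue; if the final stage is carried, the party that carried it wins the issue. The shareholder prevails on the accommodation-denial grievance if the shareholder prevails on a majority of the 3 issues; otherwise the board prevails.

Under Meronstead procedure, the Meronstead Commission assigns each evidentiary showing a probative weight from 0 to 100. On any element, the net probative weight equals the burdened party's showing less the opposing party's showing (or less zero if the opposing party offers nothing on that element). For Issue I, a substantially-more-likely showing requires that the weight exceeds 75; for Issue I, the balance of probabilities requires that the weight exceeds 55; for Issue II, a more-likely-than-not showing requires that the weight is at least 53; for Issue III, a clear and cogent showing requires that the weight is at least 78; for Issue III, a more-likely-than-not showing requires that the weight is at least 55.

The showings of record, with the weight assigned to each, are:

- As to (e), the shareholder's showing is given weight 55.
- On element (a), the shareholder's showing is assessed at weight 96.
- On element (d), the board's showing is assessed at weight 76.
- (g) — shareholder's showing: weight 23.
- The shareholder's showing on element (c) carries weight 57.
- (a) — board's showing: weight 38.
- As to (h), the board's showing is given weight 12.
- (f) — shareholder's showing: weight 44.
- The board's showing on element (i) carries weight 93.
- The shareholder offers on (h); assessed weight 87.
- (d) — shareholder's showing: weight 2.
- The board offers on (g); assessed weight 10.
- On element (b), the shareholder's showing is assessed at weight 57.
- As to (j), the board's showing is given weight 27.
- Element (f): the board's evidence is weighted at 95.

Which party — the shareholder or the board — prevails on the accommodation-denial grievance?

— Issue I —
Stage I.1 — burden on shareholder; standard: the balance of probabilities (weight exceeds 55).
    (a): 96 − 38 = 58 > 55 [met]
  All elements met. The shareholder retains the burden for Stage I.2.
Stage I.2 — burden on shareholder; standard: the balance of probabilities (weight exceeds 55).
    (b): 57 > 55 [met]
    (c): 57 > 55 [met]
  Stage I.2 carried; the burden shifts to the board.
Stage I.3 — burden on board; standard: a substantially-more-likely showing (weight exceeds 75).
    (d): 76 − 2 = 74 ≤ 75 [not met]
  Stage I.3 not carried; the board fails its burden.
The analysis ends at Stage I.3; the shareholder prevails on this issue.
— Issue II —
Stage II.1 (shareholder, a more-likely-than-not showing, weight is at least 53): (e) 55 ≥ 53 — meets.
  Stage II.1 carried; the burden shifts to the board.
Stage II.2 (board, a more-likely-than-not showing, weight is at least 53): (f) net 95−44=51 < 53 — fails.
  Stage II.2 not carried; the board fails its burden.
The analysis ends at Stage II.2; the shareholder prevails on this issue.
— Issue III —
At Stage III.1 the shareholder must meet a clear and cogent showing (weight is at least 78): on (h) the weight is 87 less the opposing 12 gives net 75, which does not reach 78, so (h) does not meet the standard.
  Not every element is met, so the shareholder fails to carry Stage III.1.
The analysis ends at Stage III.1; the board prevails on this issue.
Per-issue: Issue I → shareholder; Issue II → shareholder; Issue III → board. The shareholder must prevail on a majority of issues; overall, the shareholder prevails.

shareholder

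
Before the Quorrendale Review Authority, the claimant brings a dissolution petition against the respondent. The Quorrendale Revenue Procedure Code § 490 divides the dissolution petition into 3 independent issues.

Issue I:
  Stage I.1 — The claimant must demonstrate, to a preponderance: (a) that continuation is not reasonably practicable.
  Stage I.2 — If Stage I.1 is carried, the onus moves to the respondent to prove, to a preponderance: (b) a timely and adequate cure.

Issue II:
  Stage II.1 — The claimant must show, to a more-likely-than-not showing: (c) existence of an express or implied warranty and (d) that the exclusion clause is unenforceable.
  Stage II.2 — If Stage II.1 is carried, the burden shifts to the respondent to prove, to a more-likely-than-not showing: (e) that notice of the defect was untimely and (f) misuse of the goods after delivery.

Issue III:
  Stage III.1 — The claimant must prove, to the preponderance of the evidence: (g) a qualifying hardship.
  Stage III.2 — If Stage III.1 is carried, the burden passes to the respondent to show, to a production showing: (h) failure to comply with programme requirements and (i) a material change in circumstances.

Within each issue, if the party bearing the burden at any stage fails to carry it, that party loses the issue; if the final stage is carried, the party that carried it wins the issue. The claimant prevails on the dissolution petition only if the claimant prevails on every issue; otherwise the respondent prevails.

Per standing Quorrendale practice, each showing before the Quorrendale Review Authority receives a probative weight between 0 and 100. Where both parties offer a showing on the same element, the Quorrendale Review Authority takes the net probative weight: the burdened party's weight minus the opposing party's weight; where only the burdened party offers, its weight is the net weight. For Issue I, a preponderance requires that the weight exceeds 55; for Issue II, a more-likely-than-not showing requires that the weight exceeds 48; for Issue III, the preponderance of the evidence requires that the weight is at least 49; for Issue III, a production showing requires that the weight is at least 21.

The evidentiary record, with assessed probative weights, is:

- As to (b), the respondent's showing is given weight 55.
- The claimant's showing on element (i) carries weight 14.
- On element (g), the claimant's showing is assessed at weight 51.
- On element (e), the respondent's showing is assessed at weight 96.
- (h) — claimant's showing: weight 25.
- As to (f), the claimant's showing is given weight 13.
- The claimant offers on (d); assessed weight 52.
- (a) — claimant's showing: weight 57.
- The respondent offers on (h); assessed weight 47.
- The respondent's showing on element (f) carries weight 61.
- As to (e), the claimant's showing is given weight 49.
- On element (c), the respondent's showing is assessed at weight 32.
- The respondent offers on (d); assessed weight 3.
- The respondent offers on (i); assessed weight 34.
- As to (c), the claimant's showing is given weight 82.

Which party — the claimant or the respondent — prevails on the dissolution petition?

— Issue I —
Stage I.1 — burden on claimant; standard: a preponderance (weight exceeds 55).
    (a): 57 > 55 [met]
  All elements met. The burden passes to the respondent.
Stage I.2 — burden on respondent; standard: a preponderance (weight exceeds 55).
    (b): 55 ≤ 55 [not met]
  Not every element is met, so the respondent fails to carry Stage I.2.
The analysis ends at Stage I.2; the claimant prevails on this issue.
— Issue II —
At Stage II.1 the claimant must meet a more-likely-than-not showing (weight exceeds 48): on (c) the weight is 82 less the opposing 32 gives net 50, which does exceed 48, so (c) meets the standard; on (d) the weight is 52 less the opposing 3 gives net 49, which does exceed 48, so (d) meets the standard.
  Stage II.1 carried; the burden shifts to the respondent.
At Stage II.2 the respondent must meet a more-likely-than-not showing (weight exceeds 48): on (e) the weight is 96 less the opposing 49 gives net 47, ≤ 48, so (e) does not meet the standard; on (f) the weight is 61 less the opposing 13 gives net 48, ≤ 48, so (f) does not meet the standard.
  The respondent does not carry Stage II.2.
The claimant prevails on this issue.
— Issue III —
Stage III.1 — burden on claimant; standard: the preponderance of the evidence (weight is at least 49).
    (g): 51 ≥ 49 [met]
  The claimant carries Stage III.1; the respondent now bears the burden.
Stage III.2 — burden on respondent; standard: a production showing (weight is at least 21).
    (h): 47 − 25 = 22 ≥ 21 [met]
    (i): 34 − 14 = 20 < 21 [not met]
  Not every element is met, so the respondent fails to carry Stage III.2.
The claimant prevails on this issue.
Per-issue: Issue I → claimant; Issue II → claimant; Issue III → claimant. The claimant must prevail on every issue; overall, the claimant prevails.

claimant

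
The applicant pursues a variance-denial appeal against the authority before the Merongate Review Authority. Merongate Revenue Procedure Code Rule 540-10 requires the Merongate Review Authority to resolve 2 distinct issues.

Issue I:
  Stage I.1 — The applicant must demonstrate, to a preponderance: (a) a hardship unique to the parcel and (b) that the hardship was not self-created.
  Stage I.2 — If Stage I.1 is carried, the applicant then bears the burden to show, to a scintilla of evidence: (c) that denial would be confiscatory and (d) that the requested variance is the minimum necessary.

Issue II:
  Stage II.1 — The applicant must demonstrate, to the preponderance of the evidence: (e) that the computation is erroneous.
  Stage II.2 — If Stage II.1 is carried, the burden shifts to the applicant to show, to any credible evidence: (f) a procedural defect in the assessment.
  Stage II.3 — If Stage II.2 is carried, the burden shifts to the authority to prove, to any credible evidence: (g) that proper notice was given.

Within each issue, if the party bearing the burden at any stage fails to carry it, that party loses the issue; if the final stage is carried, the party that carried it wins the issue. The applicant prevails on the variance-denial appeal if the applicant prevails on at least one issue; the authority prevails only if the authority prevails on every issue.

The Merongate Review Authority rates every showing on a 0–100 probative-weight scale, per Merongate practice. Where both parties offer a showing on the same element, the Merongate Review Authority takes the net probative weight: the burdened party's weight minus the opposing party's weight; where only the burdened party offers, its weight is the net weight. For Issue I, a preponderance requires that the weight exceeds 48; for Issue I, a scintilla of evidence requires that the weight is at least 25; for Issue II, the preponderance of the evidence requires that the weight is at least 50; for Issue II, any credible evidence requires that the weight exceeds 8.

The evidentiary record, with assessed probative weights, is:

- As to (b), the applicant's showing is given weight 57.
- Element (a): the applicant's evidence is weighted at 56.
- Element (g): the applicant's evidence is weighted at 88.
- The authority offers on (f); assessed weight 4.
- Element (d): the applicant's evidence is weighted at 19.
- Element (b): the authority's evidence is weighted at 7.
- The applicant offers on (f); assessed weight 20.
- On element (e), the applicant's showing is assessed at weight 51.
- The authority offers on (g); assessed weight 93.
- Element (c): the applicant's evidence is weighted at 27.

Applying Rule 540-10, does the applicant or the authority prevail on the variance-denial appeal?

applicant

— Issue I —
At Stage I.1 the applicant must meet a preponderance (weight exceeds 48): on (a) the weight is 56, which does exceed 48, so (a) meets the standard; on (b) the weight is 57 less the opposing 7 gives net 50, > 48, so (b) meets the standard.
  Stage I.1 is satisfied; the applicant continues to bear the burden.
At Stage I.2 the applicant must meet a scintilla of evidence (weight is at least 25): on (c) the weight is 27, ≥ 25, so (c) meets the standard; on (d) the weight is 19, which does not reach 25, so (d) does not meet the standard.
  The applicant does not carry Stage I.2.
The authority prevails on this issue.
— Issue II —
At Stage II.1 the applicant must meet the preponderance of the evidence (weight is at least 50): on (e) the weight is 51, ≥ 50, so (e) meets the standard.
  All elements met. The applicant retains the burden for Stage II.2.
At Stage II.2 the applicant must meet any credible evidence (weight exceeds 8): on (f) the weight is 20 less the opposing 4 gives net 16, which does exceed 8, so (f) meets the standard.
  Stage II.2 carried; the burden shifts to the authority.
At Stage II.3 the authority must meet any credible evidence (weight exceeds 8): on (g) the weight is 93 less the opposing 88 gives net 5, ≤ 8, so (g) does not meet the standard.
  Not every element is met, so the authority fails to carry Stage II.3.
The analysis ends at Stage II.3; the applicant prevails on this issue.
Per-issue: Issue I → authority; Issue II → applicant. The applicant must prevail on at least one issue; overall, the applicant prevails.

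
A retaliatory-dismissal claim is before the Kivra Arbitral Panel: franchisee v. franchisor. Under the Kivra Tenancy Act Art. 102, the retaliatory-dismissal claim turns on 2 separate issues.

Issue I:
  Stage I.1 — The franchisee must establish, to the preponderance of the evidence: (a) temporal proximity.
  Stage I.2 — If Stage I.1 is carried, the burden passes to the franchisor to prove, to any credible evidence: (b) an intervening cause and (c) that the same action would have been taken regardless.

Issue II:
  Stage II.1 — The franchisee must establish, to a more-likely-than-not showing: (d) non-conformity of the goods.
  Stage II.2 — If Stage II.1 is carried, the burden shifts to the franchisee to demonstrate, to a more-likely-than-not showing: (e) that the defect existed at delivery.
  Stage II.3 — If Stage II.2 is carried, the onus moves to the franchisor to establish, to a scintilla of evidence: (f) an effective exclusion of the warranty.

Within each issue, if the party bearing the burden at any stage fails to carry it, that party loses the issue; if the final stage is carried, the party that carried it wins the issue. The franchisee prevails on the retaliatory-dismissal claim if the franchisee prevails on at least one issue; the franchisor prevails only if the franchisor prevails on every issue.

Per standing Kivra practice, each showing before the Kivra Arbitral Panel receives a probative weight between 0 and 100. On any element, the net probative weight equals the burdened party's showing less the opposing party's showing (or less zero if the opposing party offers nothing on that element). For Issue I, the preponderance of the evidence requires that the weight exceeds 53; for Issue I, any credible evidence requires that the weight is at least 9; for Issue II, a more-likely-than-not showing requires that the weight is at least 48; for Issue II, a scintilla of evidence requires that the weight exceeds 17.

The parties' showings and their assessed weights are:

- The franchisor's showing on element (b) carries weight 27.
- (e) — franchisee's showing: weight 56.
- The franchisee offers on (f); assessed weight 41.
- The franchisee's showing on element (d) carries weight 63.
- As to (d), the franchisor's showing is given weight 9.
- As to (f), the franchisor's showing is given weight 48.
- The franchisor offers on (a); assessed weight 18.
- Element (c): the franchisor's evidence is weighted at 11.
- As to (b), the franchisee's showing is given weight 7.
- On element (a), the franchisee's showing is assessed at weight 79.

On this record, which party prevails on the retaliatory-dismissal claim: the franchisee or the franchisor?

franchisee

— Issue I —
At Stage I.1 the franchisee must meet the preponderance of the evidence (weight exceeds 53): on (a) the weight is 79 less the opposing 18 gives net 61, which does exceed 53, so (a) meets the standard.
  The franchisee carries Stage I.1; the franchisor now bears the burden.
At Stage I.2 the franchisor must meet any credible evidence (weight is at least 9): on (b) the weight is 27 less the opposing 7 gives net 20, ≥ 9, so (b) meets the standard; on (c) the weight is 11, which does reach 9, so (c) meets the standard.
  All elements met at the final stage.
All stages carried — the franchisor prevails on this issue.
— Issue II —
At Stage II.1 the franchisee must meet a more-likely-than-not showing (weight is at least 48): on (d) the weight is 63 less the opposing 9 gives net 54, ≥ 48, so (d) meets the standard.
  All elements met. The franchisee retains the burden for Stage II.2.
At Stage II.2 the franchisee must meet a more-likely-than-not showing (weight is at least 48): on (e) the weight is 56, ≥ 48, so (e) meets the standard.
  All elements met. The burden passes to the franchisor.
At Stage II.3 the franchisor must meet a scintilla of evidence (weight exceeds 17): on (f) the weight is 48 less the opposing 41 gives net 7, which does not exceed 17, so (f) does not meet the standard.
  The franchisor does not carry Stage II.3.
So the franchisee prevails on this issue.
Per-issue: Issue I → franchisor; Issue II → franchisee. The franchisee must prevail on at least one issue; overall, the franchisee prevails.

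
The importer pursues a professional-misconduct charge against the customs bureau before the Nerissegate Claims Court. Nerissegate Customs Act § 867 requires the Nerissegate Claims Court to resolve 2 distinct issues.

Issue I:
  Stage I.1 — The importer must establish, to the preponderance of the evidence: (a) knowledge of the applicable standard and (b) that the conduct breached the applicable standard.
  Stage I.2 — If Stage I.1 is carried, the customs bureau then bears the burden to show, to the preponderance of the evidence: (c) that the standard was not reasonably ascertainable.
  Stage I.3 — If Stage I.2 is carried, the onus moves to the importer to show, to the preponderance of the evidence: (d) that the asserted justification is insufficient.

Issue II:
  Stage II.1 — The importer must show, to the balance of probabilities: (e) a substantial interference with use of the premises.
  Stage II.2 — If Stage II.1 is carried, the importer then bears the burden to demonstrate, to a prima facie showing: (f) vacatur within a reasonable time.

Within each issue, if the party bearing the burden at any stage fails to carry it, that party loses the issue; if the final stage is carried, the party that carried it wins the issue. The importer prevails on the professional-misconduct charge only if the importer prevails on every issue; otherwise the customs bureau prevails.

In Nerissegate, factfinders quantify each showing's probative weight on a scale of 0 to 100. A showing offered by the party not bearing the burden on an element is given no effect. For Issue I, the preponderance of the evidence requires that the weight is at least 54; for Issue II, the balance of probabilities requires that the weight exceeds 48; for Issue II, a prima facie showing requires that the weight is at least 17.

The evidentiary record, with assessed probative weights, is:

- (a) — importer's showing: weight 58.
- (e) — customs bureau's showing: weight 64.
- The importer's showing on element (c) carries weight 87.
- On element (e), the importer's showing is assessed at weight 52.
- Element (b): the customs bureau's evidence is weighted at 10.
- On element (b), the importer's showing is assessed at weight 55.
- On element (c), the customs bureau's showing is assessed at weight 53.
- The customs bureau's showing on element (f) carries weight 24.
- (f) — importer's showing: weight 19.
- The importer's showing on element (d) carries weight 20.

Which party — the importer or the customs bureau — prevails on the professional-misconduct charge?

— Issue I —
At Stage I.1 the importer must meet the preponderance of the evidence (weight is at least 54): on (a) the weight is 58, which does reach 54, so (a) meets the standard; on (b) the weight is 55 (the customs bureau's 10 is given no effect), which does reach 54, so (b) meets the standard.
  Stage I.1 is satisfied; the onus moves to the customs bureau.
At Stage I.2 the customs bureau must meet the preponderance of the evidence (weight is at least 54): on (c) the weight is 53 (the importer's 87 is given no effect), which does not reach 54, so (c) does not meet the standard.
  Not every element is met, so the customs bureau fails to carry Stage I.2.
The importer prevails on this issue.
— Issue II —
Stage II.1 (importer, the balance of probabilities, weight exceeds 48): (e) 52 (customs bureau's 64 disregarded) > 48 — meets.
  Stage II.1 carried; the burden remains with the importer.
Stage II.2 (importer, a prima facie showing, weight is at least 17): (f) 19 (customs bureau's 24 disregarded) ≥ 17 — meets.
  All elements met at the final stage.
Every stage carried; the importer prevails on this issue.
Per-issue: Issue I → importer; Issue II → importer. The importer must prevail on every issue; overall, the importer prevails.

importer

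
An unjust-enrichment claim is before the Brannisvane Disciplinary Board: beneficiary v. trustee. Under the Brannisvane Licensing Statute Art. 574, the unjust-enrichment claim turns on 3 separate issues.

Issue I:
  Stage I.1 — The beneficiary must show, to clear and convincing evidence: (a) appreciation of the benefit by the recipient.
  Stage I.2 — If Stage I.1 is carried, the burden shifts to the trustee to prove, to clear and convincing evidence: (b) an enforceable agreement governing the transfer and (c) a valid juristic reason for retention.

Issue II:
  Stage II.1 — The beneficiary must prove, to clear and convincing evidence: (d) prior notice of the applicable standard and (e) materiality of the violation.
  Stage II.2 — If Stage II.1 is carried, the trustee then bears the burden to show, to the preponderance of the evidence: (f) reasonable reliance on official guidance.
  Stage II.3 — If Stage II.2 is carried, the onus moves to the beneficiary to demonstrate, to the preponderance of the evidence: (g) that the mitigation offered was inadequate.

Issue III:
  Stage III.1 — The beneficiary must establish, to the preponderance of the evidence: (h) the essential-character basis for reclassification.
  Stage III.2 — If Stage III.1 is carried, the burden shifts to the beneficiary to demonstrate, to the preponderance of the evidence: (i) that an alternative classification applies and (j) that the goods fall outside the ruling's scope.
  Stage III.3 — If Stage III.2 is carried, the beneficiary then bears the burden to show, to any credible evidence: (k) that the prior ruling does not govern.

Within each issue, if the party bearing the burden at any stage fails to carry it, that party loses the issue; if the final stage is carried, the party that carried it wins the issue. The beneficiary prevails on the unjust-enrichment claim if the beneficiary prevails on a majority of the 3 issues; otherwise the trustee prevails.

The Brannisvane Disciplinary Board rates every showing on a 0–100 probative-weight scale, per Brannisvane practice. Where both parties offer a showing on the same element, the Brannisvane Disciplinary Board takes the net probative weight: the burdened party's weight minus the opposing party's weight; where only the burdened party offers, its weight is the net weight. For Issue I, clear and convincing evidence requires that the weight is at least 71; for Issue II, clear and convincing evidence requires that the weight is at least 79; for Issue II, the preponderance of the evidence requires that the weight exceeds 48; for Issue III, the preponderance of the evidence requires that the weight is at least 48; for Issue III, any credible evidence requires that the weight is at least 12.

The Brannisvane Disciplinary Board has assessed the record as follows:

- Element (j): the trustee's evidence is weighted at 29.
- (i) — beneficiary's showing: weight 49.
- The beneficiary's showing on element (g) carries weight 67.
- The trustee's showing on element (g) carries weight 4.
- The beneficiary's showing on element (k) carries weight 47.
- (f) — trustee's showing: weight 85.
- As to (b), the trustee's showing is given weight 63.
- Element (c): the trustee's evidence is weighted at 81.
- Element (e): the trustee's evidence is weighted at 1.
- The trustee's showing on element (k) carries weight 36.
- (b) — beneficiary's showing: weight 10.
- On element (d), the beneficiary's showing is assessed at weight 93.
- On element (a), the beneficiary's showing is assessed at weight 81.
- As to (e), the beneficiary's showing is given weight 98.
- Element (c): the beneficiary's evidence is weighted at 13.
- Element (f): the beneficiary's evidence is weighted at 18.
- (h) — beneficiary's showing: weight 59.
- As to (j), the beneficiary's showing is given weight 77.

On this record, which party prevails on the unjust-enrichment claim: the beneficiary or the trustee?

beneficiary

— Issue I —
Stage I.1 (beneficiary, clear and convincing evidence, weight is at least 71): (a) 81 ≥ 71 — meets.
  All elements met. The burden passes to the trustee.
Stage I.2 (trustee, clear and convincing evidence, weight is at least 71): (b) net 63−10=53 < 71 — fails; (c) net 81−13=68 < 71 — fails.
  Stage I.2 not carried; the trustee fails its burden.
The analysis ends at Stage I.2; the beneficiary prevails on this issue.
— Issue II —
Stage II.1 (beneficiary, clear and convincing evidence, weight is at least 79): (d) 93 ≥ 79 — meets; (e) net 98−1=97 ≥ 79 — meets.
  Stage II.1 is satisfied; the onus moves to the trustee.
Stage II.2 (trustee, the preponderance of the evidence, weight exceeds 48): (f) net 85−18=67 > 48 — meets.
  The trustee carries Stage II.2; the beneficiary now bears the burden.
Stage II.3 (beneficiary, the preponderance of the evidence, weight exceeds 48): (g) net 67−4=63 > 48 — meets.
  Stage II.3 carried; the final stage is satisfied.
Every stage carried; the beneficiary prevails on this issue.
— Issue III —
Stage III.1 (beneficiary, the preponderance of the evidence, weight is at least 48): (h) 59 ≥ 48 — meets.
  All elements met. The beneficiary retains the burden for Stage III.2.
Stage III.2 (beneficiary, the preponderance of the evidence, weight is at least 48): (i) 49 ≥ 48 — meets; (j) net 77−29=48 ≥ 48 — meets.
  Stage III.2 carried; the burden remains with the beneficiary.
Stage III.3 (beneficiary, any credible evidence, weight is at least 12): (k) net 47−36=11 < 12 — fails.
  Not every element is met, so the beneficiary fails to carry Stage III.3.
The trustee prevails on this issue.
Per-issue: Issue I → beneficiary; Issue II → beneficiary; Issue III → trustee. The beneficiary must prevail on a majority of issues; overall, the beneficiary prevails.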